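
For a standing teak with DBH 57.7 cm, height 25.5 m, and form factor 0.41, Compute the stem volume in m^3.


Formula: V = pi * (DBH/200)^2 * H * ff
Radius = DBH/200 = 57.7/200 = 0.2885 m
Radius^2 = 0.2885^2 = 0.08323225 m^2
V = pi * 0.08323225 * 25.5 * 0.41
V = 2.734 m^3

2.734


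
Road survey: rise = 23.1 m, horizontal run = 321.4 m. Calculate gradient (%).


Formula: Gradient = rise / run * 100
Gradient = 23.1 / 321.4 * 100 = 7.2%

7.2


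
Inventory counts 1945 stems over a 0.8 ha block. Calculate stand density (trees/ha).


Formula: Stand Density = N_trees / Area_ha
Density = 1945 trees / 0.8 ha
Density = 2431 trees/ha

2431


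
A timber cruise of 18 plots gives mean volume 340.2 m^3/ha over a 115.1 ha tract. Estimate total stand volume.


Formula: Total Volume = Mean Volume per ha * Total Area
Total Volume = 340.2 m^3/ha * 115.1 ha
Total Volume = 39157 m^3

39157


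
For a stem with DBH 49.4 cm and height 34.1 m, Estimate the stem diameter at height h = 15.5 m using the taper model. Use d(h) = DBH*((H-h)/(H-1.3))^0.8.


Taper: d(h) = DBH * ((H - h) / (H - 1.3))^0.8
Numerator = H - h = 34.1 - 15.5 = 18.6 m
Denominator = H - 1.3 = 34.1 - 1.3 = 32.8 m
Ratio = 18.6 / 32.8 = 0.56707
d = 49.4 * 0.56707^0.8 = 31.4 cm

31.4


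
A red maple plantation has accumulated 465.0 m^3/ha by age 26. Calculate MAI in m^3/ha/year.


Formula: MAI = Total Volume / Stand Age
MAI = 465.0 m^3/ha / 26 years
MAI = 17.88 m^3/ha/year

17.88


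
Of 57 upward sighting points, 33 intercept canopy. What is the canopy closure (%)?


Formula: Canopy closure = covered points / total points * 100
Closure = 33 / 57 * 100
Closure = 0.5789 * 100 = 57.9%

57.9


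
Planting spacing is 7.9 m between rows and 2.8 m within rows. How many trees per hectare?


Formula: TPH = 10000 m^2/ha / (spacing_x * spacing_y)
Area per tree = 7.9 m * 2.8 m = 22.12 m^2
TPH = 10000 / 22.12 = 452 trees/ha

452


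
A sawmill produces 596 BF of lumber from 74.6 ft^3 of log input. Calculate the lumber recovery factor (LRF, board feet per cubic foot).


Formula: LRF = Lumber Output (BF) / Log Input (ft^3)
LRF = 596 BF / 74.6 ft^3
LRF = 7.99 BF/ft^3

7.99


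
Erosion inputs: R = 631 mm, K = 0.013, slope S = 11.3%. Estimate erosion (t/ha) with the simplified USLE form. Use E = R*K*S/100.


Formula: E = R * K * S / 100  (simplified USLE)
R * K = 631 * 0.013 = 8.203
E = 8.203 * 11.3 / 100 = 0.93 t/ha

0.93


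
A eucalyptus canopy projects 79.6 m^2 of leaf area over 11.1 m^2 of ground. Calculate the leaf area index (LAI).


Formula: LAI = total leaf area / ground area  (dimensionless)
LAI = 79.6 m^2 / 11.1 m^2
LAI = 7.17

7.17


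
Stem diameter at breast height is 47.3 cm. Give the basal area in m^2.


Formula: BA = pi * (DBH/2)^2 / 10000  (cm^2 to m^2)
Radius = DBH/2 = 47.3/2 = 23.65 cm
BA = pi * 23.65^2 / 10000
   = 1757.1635 cm^2 / 10000
   = 0.1757 m^2

0.1757


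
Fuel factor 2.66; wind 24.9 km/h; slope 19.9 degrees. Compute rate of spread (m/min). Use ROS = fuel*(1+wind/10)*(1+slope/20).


Formula: ROS = fuel * (1 + wind/10) * (1 + slope/20)
Wind factor = 1 + 24.9/10 = 3.49
Slope factor = 1 + 19.9/20 = 1.995
ROS = 2.66 * 3.49 * 1.995 = 18.52 m/min

18.52


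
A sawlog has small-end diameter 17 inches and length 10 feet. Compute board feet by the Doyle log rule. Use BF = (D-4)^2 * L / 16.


Doyle: BF = (D - 4)^2 * L / 16
Adjusted diameter = 17 - 4 = 13 in
(D-4)^2 = 13^2 = 169
BF = 169 * 10 / 16 = 106 BF

106


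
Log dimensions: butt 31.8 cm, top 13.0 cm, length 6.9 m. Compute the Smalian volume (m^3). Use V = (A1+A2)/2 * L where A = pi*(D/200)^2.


Smalian: V = (A1 + A2)/2 * L,  A = pi*(D/200)^2
A1 = pi*(31.8/200)^2 = 0.079423 m^2
A2 = pi*(13.0/200)^2 = 0.013273 m^2
V = (0.079423+0.013273)/2*6.9 = 0.3198 m^3

0.3198


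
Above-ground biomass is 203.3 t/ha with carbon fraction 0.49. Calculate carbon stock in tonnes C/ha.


Formula: Carbon Stock = Biomass * Carbon Fraction
C = 203.3 t/ha * 0.49
C = 99.6 t C/ha

99.6


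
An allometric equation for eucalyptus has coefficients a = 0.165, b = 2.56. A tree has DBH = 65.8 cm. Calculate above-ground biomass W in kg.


Formula: W = a * DBH^b  (allometric power law)
DBH^b = 65.8^2.56 = 45150.0554
W = 0.165 * 45150.0554 = 7449.8 kg

7449.8


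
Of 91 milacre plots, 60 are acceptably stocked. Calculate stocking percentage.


Formula: Stocking % = stocked plots / total plots * 100
Stocking = 60 / 91 * 100
Stocking = 0.6593 * 100 = 65.9%

65.9


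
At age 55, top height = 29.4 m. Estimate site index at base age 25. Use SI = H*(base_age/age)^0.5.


Formula: SI = H_dom * (base_age / age)^0.5
Age ratio = 25 / 55 = 0.45455
sqrt(age_ratio) = 0.6742
SI = 29.4 * 0.6742 = 19.8 m

19.8


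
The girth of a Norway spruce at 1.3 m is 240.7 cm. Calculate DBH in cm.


Formula: DBH = C / pi
DBH = 240.7 / pi
pi = 3.14159...
DBH = 76.6 cm

76.6


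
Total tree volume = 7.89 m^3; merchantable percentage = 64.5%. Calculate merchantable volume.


Formula: MV = V_total * (merchantable_pct / 100)
Merchantable fraction = 64.5% / 100 = 0.645
MV = 7.89 m^3 * 0.645 = 5.089 m^3

5.089


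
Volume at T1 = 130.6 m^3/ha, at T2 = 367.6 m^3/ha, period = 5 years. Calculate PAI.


Formula: PAI = (V_T2 - V_T1) / (T2 - T1)
Volume increment = 367.6 - 130.6 = 237.0 m^3/ha
PAI = 237.0 / 5 = 47.4 m^3/ha/year

47.4


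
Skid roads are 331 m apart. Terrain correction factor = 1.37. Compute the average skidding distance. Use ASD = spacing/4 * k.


Formula: ASD = (spacing / 4) * correction
Uncorrected distance = spacing / 4 = 331 / 4 = 82.75 m
ASD = 82.75 * 1.37 = 113 m

113


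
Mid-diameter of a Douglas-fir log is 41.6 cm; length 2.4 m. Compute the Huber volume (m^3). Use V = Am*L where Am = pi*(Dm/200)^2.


Huber: V = Am * L,  Am = pi*(Dm/200)^2
Am = pi*(41.6/200)^2 = 0.135918 m^2
V = 0.135918*2.4 = 0.3262 m^3

0.3262


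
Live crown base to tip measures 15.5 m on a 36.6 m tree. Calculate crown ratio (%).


Formula: Crown Ratio = (Crown Length / Total Height) * 100
CR = (15.5 m / 36.6 m) * 100
CR = 0.4235 * 100 = 42.3%

42.3


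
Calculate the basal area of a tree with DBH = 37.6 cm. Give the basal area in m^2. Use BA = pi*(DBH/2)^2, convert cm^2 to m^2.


Formula: BA = pi * (DBH/2)^2 / 10000  (cm^2 to m^2)
Radius = DBH/2 = 37.6/2 = 18.8 cm
BA = pi * 18.8^2 / 10000
   = 1110.3645 cm^2 / 10000
   = 0.111 m^2

0.111


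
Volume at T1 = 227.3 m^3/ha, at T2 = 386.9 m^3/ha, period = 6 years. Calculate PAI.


Formula: PAI = (V_T2 - V_T1) / (T2 - T1)
Volume increment = 386.9 - 227.3 = 159.6 m^3/ha
PAI = 159.6 / 6 = 26.6 m^3/ha/year

26.6


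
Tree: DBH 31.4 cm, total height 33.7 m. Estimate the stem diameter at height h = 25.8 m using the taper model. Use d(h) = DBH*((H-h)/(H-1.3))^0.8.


Taper: d(h) = DBH * ((H - h) / (H - 1.3))^0.8
Numerator = H - h = 33.7 - 25.8 = 7.9 m
Denominator = H - 1.3 = 33.7 - 1.3 = 32.4 m
Ratio = 7.9 / 32.4 = 0.24383
d = 31.4 * 0.24383^0.8 = 10.2 cm

10.2


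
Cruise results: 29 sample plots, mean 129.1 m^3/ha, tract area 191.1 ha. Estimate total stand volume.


Formula: Total Volume = Mean Volume per ha * Total Area
Total Volume = 129.1 m^3/ha * 191.1 ha
Total Volume = 24671 m^3

24671


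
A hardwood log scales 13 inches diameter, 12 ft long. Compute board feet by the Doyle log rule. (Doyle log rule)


Doyle: BF = (D - 4)^2 * L / 16
Adjusted diameter = 13 - 4 = 9 in
(D-4)^2 = 9^2 = 81
BF = 81 * 12 / 16 = 61 BF

61


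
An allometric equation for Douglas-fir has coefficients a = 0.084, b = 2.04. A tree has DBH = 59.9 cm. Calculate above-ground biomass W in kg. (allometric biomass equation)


Formula: W = a * DBH^b  (allometric power law)
DBH^b = 59.9^2.04 = 4226.2065
W = 0.084 * 4226.2065 = 355.0 kg

355.0


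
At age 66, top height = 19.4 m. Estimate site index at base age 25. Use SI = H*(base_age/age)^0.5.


Formula: SI = H_dom * (base_age / age)^0.5
Age ratio = 25 / 66 = 0.37879
sqrt(age_ratio) = 0.61546
SI = 19.4 * 0.61546 = 11.9 m

11.9


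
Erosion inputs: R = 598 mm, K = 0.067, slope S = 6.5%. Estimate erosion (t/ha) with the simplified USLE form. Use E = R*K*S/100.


Formula: E = R * K * S / 100  (simplified USLE)
R * K = 598 * 0.067 = 40.066
E = 40.066 * 6.5 / 100 = 2.6 t/ha

2.6


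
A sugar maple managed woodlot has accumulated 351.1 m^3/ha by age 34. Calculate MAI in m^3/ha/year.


Formula: MAI = Total Volume / Stand Age
MAI = 351.1 m^3/ha / 34 years
MAI = 10.33 m^3/ha/year

10.33


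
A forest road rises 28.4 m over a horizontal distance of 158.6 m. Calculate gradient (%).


Formula: Gradient = rise / run * 100
Gradient = 28.4 / 158.6 * 100 = 17.9%

17.9


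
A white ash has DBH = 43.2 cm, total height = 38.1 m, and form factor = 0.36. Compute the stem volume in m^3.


Formula: V = pi * (DBH/200)^2 * H * ff
Radius = DBH/200 = 43.2/200 = 0.216 m
Radius^2 = 0.216^2 = 0.046656 m^2
V = pi * 0.046656 * 38.1 * 0.36
V = 2.01 m^3

2.01


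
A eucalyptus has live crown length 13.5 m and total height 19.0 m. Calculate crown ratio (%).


Formula: Crown Ratio = (Crown Length / Total Height) * 100
CR = (13.5 m / 19.0 m) * 100
CR = 0.7105 * 100 = 71.1%

71.1


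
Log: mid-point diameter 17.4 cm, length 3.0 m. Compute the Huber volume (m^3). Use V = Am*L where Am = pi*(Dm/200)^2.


Huber: V = Am * L,  Am = pi*(Dm/200)^2
Am = pi*(17.4/200)^2 = 0.023779 m^2
V = 0.023779*3.0 = 0.0713 m^3

0.0713


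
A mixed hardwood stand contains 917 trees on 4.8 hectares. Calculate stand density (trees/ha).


Formula: Stand Density = N_trees / Area_ha
Density = 917 trees / 4.8 ha
Density = 191 trees/ha

191


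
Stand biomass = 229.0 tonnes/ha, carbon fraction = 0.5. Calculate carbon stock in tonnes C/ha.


Formula: Carbon Stock = Biomass * Carbon Fraction
C = 229.0 t/ha * 0.5
C = 114.5 t C/ha

114.5


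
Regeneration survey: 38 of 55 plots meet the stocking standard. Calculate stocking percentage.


Formula: Stocking % = stocked plots / total plots * 100
Stocking = 38 / 55 * 100
Stocking = 0.6909 * 100 = 69.1%

69.1


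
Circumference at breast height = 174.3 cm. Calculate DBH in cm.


Formula: DBH = C / pi
DBH = 174.3 / pi
pi = 3.14159...
DBH = 55.5 cm

55.5


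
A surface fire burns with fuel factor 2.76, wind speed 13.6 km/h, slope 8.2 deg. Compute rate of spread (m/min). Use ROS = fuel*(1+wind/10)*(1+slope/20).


Formula: ROS = fuel * (1 + wind/10) * (1 + slope/20)
Wind factor = 1 + 13.6/10 = 2.36
Slope factor = 1 + 8.2/20 = 1.41
ROS = 2.76 * 2.36 * 1.41 = 9.18 m/min

9.18


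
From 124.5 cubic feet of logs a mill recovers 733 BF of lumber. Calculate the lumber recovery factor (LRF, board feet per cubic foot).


Formula: LRF = Lumber Output (BF) / Log Input (ft^3)
LRF = 733 BF / 124.5 ft^3
LRF = 5.89 BF/ft^3

5.89


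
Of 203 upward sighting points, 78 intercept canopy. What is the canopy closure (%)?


Formula: Canopy closure = covered points / total points * 100
Closure = 78 / 203 * 100
Closure = 0.3842 * 100 = 38.4%

38.4


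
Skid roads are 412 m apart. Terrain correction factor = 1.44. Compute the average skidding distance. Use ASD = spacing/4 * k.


Formula: ASD = (spacing / 4) * correction
Uncorrected distance = spacing / 4 = 412 / 4 = 103 m
ASD = 103 * 1.44 = 148 m

148


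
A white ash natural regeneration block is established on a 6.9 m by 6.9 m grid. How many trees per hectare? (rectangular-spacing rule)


Formula: TPH = 10000 m^2/ha / (spacing_x * spacing_y)
Area per tree = 6.9 m * 6.9 m = 47.61 m^2
TPH = 10000 / 47.61 = 210 trees/ha

210


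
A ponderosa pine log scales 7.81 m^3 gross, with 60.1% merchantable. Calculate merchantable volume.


Formula: MV = V_total * (merchantable_pct / 100)
Merchantable fraction = 60.1% / 100 = 0.601
MV = 7.81 m^3 * 0.601 = 4.694 m^3

4.694


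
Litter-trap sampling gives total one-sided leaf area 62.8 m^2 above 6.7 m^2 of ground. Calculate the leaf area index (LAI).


Formula: LAI = total leaf area / ground area  (dimensionless)
LAI = 62.8 m^2 / 6.7 m^2
LAI = 9.37

9.37


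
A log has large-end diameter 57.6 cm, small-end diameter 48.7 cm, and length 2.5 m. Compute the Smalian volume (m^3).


Smalian: V = (A1 + A2)/2 * L,  A = pi*(D/200)^2
A1 = pi*(57.6/200)^2 = 0.260576 m^2
A2 = pi*(48.7/200)^2 = 0.186272 m^2
V = (0.260576+0.186272)/2*2.5 = 0.5586 m^3

0.5586


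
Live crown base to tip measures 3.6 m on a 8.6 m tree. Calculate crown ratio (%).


Formula: Crown Ratio = (Crown Length / Total Height) * 100
CR = (3.6 m / 8.6 m) * 100
CR = 0.4186 * 100 = 41.9%

41.9


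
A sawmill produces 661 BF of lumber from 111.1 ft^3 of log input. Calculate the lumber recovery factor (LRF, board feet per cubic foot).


Formula: LRF = Lumber Output (BF) / Log Input (ft^3)
LRF = 661 BF / 111.1 ft^3
LRF = 5.95 BF/ft^3

5.95


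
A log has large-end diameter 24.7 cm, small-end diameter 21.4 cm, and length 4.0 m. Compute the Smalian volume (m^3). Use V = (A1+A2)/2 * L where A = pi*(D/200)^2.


Smalian: V = (A1 + A2)/2 * L,  A = pi*(D/200)^2
A1 = pi*(24.7/200)^2 = 0.047916 m^2
A2 = pi*(21.4/200)^2 = 0.035968 m^2
V = (0.047916+0.035968)/2*4.0 = 0.1678 m^3

0.1678


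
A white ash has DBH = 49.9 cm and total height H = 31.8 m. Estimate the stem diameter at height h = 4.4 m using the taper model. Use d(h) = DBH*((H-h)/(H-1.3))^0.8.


Taper: d(h) = DBH * ((H - h) / (H - 1.3))^0.8
Numerator = H - h = 31.8 - 4.4 = 27.4 m
Denominator = H - 1.3 = 31.8 - 1.3 = 30.5 m
Ratio = 27.4 / 30.5 = 0.89836
d = 49.9 * 0.89836^0.8 = 45.8 cm

45.8


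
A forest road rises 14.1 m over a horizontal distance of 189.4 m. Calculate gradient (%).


Formula: Gradient = rise / run * 100
Gradient = 14.1 / 189.4 * 100 = 7.4%

7.4


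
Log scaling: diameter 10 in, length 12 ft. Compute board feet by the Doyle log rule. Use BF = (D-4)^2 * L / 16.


Doyle: BF = (D - 4)^2 * L / 16
Adjusted diameter = 10 - 4 = 6 in
(D-4)^2 = 6^2 = 36
BF = 36 * 12 / 16 = 27 BF

27


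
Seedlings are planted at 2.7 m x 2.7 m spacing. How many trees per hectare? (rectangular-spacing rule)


Formula: TPH = 10000 m^2/ha / (spacing_x * spacing_y)
Area per tree = 2.7 m * 2.7 m = 7.29 m^2
TPH = 10000 / 7.29 = 1372 trees/ha

1372


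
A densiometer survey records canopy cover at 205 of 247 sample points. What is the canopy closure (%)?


Formula: Canopy closure = covered points / total points * 100
Closure = 205 / 247 * 100
Closure = 0.83 * 100 = 83.0%

83.0


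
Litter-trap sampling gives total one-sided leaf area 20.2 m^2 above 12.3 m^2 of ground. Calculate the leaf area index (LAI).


Formula: LAI = total leaf area / ground area  (dimensionless)
LAI = 20.2 m^2 / 12.3 m^2
LAI = 1.64

1.64


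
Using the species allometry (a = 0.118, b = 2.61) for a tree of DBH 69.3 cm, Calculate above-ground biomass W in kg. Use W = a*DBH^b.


Formula: W = a * DBH^b  (allometric power law)
DBH^b = 69.3^2.61 = 63725.572
W = 0.118 * 63725.572 = 7519.6 kg

7519.6


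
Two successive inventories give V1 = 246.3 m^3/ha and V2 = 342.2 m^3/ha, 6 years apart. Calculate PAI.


Formula: PAI = (V_T2 - V_T1) / (T2 - T1)
Volume increment = 342.2 - 246.3 = 95.9 m^3/ha
PAI = 95.9 / 6 = 15.98 m^3/ha/year

15.98


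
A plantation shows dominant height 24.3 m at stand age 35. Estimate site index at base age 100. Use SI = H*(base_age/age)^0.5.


Formula: SI = H_dom * (base_age / age)^0.5
Age ratio = 100 / 35 = 2.85714
sqrt(age_ratio) = 1.69031
SI = 24.3 * 1.69031 = 41.1 m

41.1


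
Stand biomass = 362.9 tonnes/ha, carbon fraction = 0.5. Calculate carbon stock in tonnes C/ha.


Formula: Carbon Stock = Biomass * Carbon Fraction
C = 362.9 t/ha * 0.5
C = 181.5 t C/ha

181.5


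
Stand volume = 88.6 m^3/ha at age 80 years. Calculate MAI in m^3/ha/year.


Formula: MAI = Total Volume / Stand Age
MAI = 88.6 m^3/ha / 80 years
MAI = 1.11 m^3/ha/year

1.11


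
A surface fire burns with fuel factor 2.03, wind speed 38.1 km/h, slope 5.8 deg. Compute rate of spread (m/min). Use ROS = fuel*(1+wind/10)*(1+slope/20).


Formula: ROS = fuel * (1 + wind/10) * (1 + slope/20)
Wind factor = 1 + 38.1/10 = 4.81
Slope factor = 1 + 5.8/20 = 1.29
ROS = 2.03 * 4.81 * 1.29 = 12.6 m/min

12.6


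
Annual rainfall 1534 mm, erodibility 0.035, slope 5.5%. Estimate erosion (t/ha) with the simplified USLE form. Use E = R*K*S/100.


Formula: E = R * K * S / 100  (simplified USLE)
R * K = 1534 * 0.035 = 53.69
E = 53.69 * 5.5 / 100 = 2.95 t/ha

2.95


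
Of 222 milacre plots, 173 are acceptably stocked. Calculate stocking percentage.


Formula: Stocking % = stocked plots / total plots * 100
Stocking = 173 / 222 * 100
Stocking = 0.7793 * 100 = 77.9%

77.9


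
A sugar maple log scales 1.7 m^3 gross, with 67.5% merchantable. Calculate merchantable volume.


Formula: MV = V_total * (merchantable_pct / 100)
Merchantable fraction = 67.5% / 100 = 0.675
MV = 1.7 m^3 * 0.675 = 1.148 m^3

1.148


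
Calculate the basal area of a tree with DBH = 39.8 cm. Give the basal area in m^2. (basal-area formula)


Formula: BA = pi * (DBH/2)^2 / 10000  (cm^2 to m^2)
Radius = DBH/2 = 39.8/2 = 19.9 cm
BA = pi * 19.9^2 / 10000
   = 1244.1021 cm^2 / 10000
   = 0.1244 m^2

0.1244


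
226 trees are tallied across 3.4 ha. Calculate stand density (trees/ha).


Formula: Stand Density = N_trees / Area_ha
Density = 226 trees / 3.4 ha
Density = 66 trees/ha

66


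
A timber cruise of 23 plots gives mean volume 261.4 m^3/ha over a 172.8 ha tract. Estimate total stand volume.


Formula: Total Volume = Mean Volume per ha * Total Area
Total Volume = 261.4 m^3/ha * 172.8 ha
Total Volume = 45170 m^3

45170


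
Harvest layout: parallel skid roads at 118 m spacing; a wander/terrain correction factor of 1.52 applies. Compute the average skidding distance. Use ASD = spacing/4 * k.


Formula: ASD = (spacing / 4) * correction
Uncorrected distance = spacing / 4 = 118 / 4 = 29.5 m
ASD = 29.5 * 1.52 = 45 m

45


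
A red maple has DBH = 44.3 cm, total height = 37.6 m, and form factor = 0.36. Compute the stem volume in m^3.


Formula: V = pi * (DBH/200)^2 * H * ff
Radius = DBH/200 = 44.3/200 = 0.2215 m
Radius^2 = 0.2215^2 = 0.04906225 m^2
V = pi * 0.04906225 * 37.6 * 0.36
V = 2.086 m^3

2.086


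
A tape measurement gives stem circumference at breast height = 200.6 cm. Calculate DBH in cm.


Formula: DBH = C / pi
DBH = 200.6 / pi
pi = 3.14159...
DBH = 63.9 cm

63.9


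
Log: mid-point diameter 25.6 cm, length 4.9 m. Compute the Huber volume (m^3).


Huber: V = Am * L,  Am = pi*(Dm/200)^2
Am = pi*(25.6/200)^2 = 0.051472 m^2
V = 0.051472*4.9 = 0.2522 m^3

0.2522


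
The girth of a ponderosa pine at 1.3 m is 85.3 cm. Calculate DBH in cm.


Formula: DBH = C / pi
DBH = 85.3 / pi
pi = 3.14159...
DBH = 27.2 cm

27.2


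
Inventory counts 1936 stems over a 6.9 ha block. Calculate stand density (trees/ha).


Formula: Stand Density = N_trees / Area_ha
Density = 1936 trees / 6.9 ha
Density = 281 trees/ha

281


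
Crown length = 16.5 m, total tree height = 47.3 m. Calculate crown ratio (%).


Formula: Crown Ratio = (Crown Length / Total Height) * 100
CR = (16.5 m / 47.3 m) * 100
CR = 0.3488 * 100 = 34.9%

34.9


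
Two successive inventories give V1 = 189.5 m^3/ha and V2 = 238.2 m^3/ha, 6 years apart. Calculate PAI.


Formula: PAI = (V_T2 - V_T1) / (T2 - T1)
Volume increment = 238.2 - 189.5 = 48.7 m^3/ha
PAI = 48.7 / 6 = 8.12 m^3/ha/year

8.12


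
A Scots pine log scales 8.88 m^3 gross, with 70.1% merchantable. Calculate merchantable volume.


Formula: MV = V_total * (merchantable_pct / 100)
Merchantable fraction = 70.1% / 100 = 0.701
MV = 8.88 m^3 * 0.701 = 6.225 m^3

6.225


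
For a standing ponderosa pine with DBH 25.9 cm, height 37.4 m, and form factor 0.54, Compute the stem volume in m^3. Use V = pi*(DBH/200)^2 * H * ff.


Formula: V = pi * (DBH/200)^2 * H * ff
Radius = DBH/200 = 25.9/200 = 0.1295 m
Radius^2 = 0.1295^2 = 0.01677025 m^2
V = pi * 0.01677025 * 37.4 * 0.54
V = 1.064 m^3

1.064


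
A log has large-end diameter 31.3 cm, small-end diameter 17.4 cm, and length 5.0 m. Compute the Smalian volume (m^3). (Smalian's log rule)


Smalian: V = (A1 + A2)/2 * L,  A = pi*(D/200)^2
A1 = pi*(31.3/200)^2 = 0.076945 m^2
A2 = pi*(17.4/200)^2 = 0.023779 m^2
V = (0.076945+0.023779)/2*5.0 = 0.2518 m^3

0.2518


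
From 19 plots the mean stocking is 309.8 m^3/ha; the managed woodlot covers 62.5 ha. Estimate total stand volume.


Formula: Total Volume = Mean Volume per ha * Total Area
Total Volume = 309.8 m^3/ha * 62.5 ha
Total Volume = 19363 m^3

19363


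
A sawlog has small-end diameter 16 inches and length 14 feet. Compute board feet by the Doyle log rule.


Doyle: BF = (D - 4)^2 * L / 16
Adjusted diameter = 16 - 4 = 12 in
(D-4)^2 = 12^2 = 144
BF = 144 * 14 / 16 = 126 BF

126


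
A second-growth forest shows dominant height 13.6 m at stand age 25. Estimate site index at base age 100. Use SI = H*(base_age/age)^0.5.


Formula: SI = H_dom * (base_age / age)^0.5
Age ratio = 100 / 25 = 4.0
sqrt(age_ratio) = 2.0
SI = 13.6 * 2.0 = 27.2 m

27.2


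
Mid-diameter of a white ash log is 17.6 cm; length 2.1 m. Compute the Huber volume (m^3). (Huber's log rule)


Huber: V = Am * L,  Am = pi*(Dm/200)^2
Am = pi*(17.6/200)^2 = 0.024328 m^2
V = 0.024328*2.1 = 0.0511 m^3

0.0511


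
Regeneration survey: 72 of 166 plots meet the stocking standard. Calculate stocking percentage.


Formula: Stocking % = stocked plots / total plots * 100
Stocking = 72 / 166 * 100
Stocking = 0.4337 * 100 = 43.4%

43.4


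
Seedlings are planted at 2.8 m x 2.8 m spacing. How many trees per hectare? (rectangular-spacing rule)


Formula: TPH = 10000 m^2/ha / (spacing_x * spacing_y)
Area per tree = 2.8 m * 2.8 m = 7.84 m^2
TPH = 10000 / 7.84 = 1276 trees/ha

1276


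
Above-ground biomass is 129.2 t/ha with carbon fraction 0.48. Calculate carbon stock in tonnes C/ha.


Formula: Carbon Stock = Biomass * Carbon Fraction
C = 129.2 t/ha * 0.48
C = 62.0 t C/ha

62.0


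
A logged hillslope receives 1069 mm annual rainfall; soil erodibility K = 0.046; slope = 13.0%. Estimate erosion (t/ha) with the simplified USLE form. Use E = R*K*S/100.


Formula: E = R * K * S / 100  (simplified USLE)
R * K = 1069 * 0.046 = 49.174
E = 49.174 * 13.0 / 100 = 6.39 t/ha

6.39


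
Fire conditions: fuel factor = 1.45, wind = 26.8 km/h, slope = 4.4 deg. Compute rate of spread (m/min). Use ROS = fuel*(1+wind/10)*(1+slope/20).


Formula: ROS = fuel * (1 + wind/10) * (1 + slope/20)
Wind factor = 1 + 26.8/10 = 3.68
Slope factor = 1 + 4.4/20 = 1.22
ROS = 1.45 * 3.68 * 1.22 = 6.51 m/min

6.51


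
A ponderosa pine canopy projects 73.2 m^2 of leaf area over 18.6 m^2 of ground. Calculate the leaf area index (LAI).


Formula: LAI = total leaf area / ground area  (dimensionless)
LAI = 73.2 m^2 / 18.6 m^2
LAI = 3.94

3.94


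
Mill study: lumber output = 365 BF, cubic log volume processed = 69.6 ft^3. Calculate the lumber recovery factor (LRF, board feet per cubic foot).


Formula: LRF = Lumber Output (BF) / Log Input (ft^3)
LRF = 365 BF / 69.6 ft^3
LRF = 5.24 BF/ft^3

5.24


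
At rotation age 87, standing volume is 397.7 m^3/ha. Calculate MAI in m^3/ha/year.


Formula: MAI = Total Volume / Stand Age
MAI = 397.7 m^3/ha / 87 years
MAI = 4.57 m^3/ha/year

4.57


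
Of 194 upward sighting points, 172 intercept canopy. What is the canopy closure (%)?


Formula: Canopy closure = covered points / total points * 100
Closure = 172 / 194 * 100
Closure = 0.8866 * 100 = 88.7%

88.7


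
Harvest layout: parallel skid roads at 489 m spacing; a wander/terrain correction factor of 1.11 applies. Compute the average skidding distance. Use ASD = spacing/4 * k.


Formula: ASD = (spacing / 4) * correction
Uncorrected distance = spacing / 4 = 489 / 4 = 122.25 m
ASD = 122.25 * 1.11 = 136 m

136


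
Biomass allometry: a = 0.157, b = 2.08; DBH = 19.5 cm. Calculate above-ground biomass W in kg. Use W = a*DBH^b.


Formula: W = a * DBH^b  (allometric power law)
DBH^b = 19.5^2.08 = 482.2497
W = 0.157 * 482.2497 = 75.7 kg

75.7


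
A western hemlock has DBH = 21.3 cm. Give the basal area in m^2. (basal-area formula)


Formula: BA = pi * (DBH/2)^2 / 10000  (cm^2 to m^2)
Radius = DBH/2 = 21.3/2 = 10.65 cm
BA = pi * 10.65^2 / 10000
   = 356.3273 cm^2 / 10000
   = 0.0356 m^2

0.0356


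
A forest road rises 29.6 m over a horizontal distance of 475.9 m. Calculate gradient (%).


Formula: Gradient = rise / run * 100
Gradient = 29.6 / 475.9 * 100 = 6.2%

6.2


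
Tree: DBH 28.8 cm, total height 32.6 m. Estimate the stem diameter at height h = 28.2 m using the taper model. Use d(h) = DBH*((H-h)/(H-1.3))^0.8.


Taper: d(h) = DBH * ((H - h) / (H - 1.3))^0.8
Numerator = H - h = 32.6 - 28.2 = 4.4 m
Denominator = H - 1.3 = 32.6 - 1.3 = 31.3 m
Ratio = 4.4 / 31.3 = 0.14058
d = 28.8 * 0.14058^0.8 = 6.0 cm

6.0


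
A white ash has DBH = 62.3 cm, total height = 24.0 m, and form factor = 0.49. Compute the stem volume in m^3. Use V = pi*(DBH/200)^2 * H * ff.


Formula: V = pi * (DBH/200)^2 * H * ff
Radius = DBH/200 = 62.3/200 = 0.3115 m
Radius^2 = 0.3115^2 = 0.09703225 m^2
V = pi * 0.09703225 * 24.0 * 0.49
V = 3.585 m^3

3.585


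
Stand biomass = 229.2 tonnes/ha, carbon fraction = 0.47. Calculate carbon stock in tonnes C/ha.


Formula: Carbon Stock = Biomass * Carbon Fraction
C = 229.2 t/ha * 0.47
C = 107.7 t C/ha

107.7


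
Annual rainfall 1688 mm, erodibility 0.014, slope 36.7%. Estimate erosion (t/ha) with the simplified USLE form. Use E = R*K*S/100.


Formula: E = R * K * S / 100  (simplified USLE)
R * K = 1688 * 0.014 = 23.632
E = 23.632 * 36.7 / 100 = 8.67 t/ha

8.67


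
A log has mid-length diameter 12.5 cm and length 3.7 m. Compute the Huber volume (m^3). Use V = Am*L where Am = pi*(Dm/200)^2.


Huber: V = Am * L,  Am = pi*(Dm/200)^2
Am = pi*(12.5/200)^2 = 0.012272 m^2
V = 0.012272*3.7 = 0.0454 m^3

0.0454


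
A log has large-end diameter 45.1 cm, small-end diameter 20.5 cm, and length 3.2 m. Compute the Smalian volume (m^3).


Smalian: V = (A1 + A2)/2 * L,  A = pi*(D/200)^2
A1 = pi*(45.1/200)^2 = 0.159751 m^2
A2 = pi*(20.5/200)^2 = 0.033006 m^2
V = (0.159751+0.033006)/2*3.2 = 0.3084 m^3

0.3084


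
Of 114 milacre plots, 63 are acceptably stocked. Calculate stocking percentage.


Formula: Stocking % = stocked plots / total plots * 100
Stocking = 63 / 114 * 100
Stocking = 0.5526 * 100 = 55.3%

55.3


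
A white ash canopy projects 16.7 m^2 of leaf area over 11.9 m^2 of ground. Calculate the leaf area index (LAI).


Formula: LAI = total leaf area / ground area  (dimensionless)
LAI = 16.7 m^2 / 11.9 m^2
LAI = 1.4

1.4


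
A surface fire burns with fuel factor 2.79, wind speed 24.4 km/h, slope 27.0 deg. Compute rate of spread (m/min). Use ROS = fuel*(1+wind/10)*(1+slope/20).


Formula: ROS = fuel * (1 + wind/10) * (1 + slope/20)
Wind factor = 1 + 24.4/10 = 3.44
Slope factor = 1 + 27.0/20 = 2.35
ROS = 2.79 * 3.44 * 2.35 = 22.55 m/min

22.55


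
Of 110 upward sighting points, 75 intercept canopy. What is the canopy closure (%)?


Formula: Canopy closure = covered points / total points * 100
Closure = 75 / 110 * 100
Closure = 0.6818 * 100 = 68.2%

68.2


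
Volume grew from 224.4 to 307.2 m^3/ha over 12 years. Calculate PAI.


Formula: PAI = (V_T2 - V_T1) / (T2 - T1)
Volume increment = 307.2 - 224.4 = 82.8 m^3/ha
PAI = 82.8 / 12 = 6.9 m^3/ha/year

6.9


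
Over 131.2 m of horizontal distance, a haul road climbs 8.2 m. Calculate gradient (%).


Formula: Gradient = rise / run * 100
Gradient = 8.2 / 131.2 * 100 = 6.3%

6.3


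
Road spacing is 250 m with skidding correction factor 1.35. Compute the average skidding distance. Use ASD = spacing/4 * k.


Formula: ASD = (spacing / 4) * correction
Uncorrected distance = spacing / 4 = 250 / 4 = 62.5 m
ASD = 62.5 * 1.35 = 84 m

84


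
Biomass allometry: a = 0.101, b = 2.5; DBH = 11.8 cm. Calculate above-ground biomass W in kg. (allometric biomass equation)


Formula: W = a * DBH^b  (allometric power law)
DBH^b = 11.8^2.5 = 478.3051
W = 0.101 * 478.3051 = 48.3 kg

48.3


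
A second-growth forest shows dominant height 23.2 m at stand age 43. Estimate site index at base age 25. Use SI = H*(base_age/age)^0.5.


Formula: SI = H_dom * (base_age / age)^0.5
Age ratio = 25 / 43 = 0.5814
sqrt(age_ratio) = 0.76249
SI = 23.2 * 0.76249 = 17.7 m

17.7


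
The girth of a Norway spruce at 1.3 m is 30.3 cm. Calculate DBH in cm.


Formula: DBH = C / pi
DBH = 30.3 / pi
pi = 3.14159...
DBH = 9.6 cm

9.6


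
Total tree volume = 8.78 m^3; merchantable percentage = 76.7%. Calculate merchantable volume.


Formula: MV = V_total * (merchantable_pct / 100)
Merchantable fraction = 76.7% / 100 = 0.767
MV = 8.78 m^3 * 0.767 = 6.734 m^3

6.734


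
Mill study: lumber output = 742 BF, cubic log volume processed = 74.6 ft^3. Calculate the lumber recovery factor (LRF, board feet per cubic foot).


Formula: LRF = Lumber Output (BF) / Log Input (ft^3)
LRF = 742 BF / 74.6 ft^3
LRF = 9.95 BF/ft^3

9.95


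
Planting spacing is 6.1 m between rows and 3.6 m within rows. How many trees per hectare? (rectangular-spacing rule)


Formula: TPH = 10000 m^2/ha / (spacing_x * spacing_y)
Area per tree = 6.1 m * 3.6 m = 21.96 m^2
TPH = 10000 / 21.96 = 455 trees/ha

455


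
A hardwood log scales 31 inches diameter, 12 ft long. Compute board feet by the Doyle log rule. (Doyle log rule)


Doyle: BF = (D - 4)^2 * L / 16
Adjusted diameter = 31 - 4 = 27 in
(D-4)^2 = 27^2 = 729
BF = 729 * 12 / 16 = 547 BF

547


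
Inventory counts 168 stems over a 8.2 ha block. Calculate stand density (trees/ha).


Formula: Stand Density = N_trees / Area_ha
Density = 168 trees / 8.2 ha
Density = 20 trees/ha

20


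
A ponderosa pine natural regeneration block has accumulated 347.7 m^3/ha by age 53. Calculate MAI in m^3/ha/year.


Formula: MAI = Total Volume / Stand Age
MAI = 347.7 m^3/ha / 53 years
MAI = 6.56 m^3/ha/year

6.56


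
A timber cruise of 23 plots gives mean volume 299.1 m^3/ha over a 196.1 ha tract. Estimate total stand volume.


Formula: Total Volume = Mean Volume per ha * Total Area
Total Volume = 299.1 m^3/ha * 196.1 ha
Total Volume = 58654 m^3

58654


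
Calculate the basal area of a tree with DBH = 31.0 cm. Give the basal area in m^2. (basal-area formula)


Formula: BA = pi * (DBH/2)^2 / 10000  (cm^2 to m^2)
Radius = DBH/2 = 31.0/2 = 15.5 cm
BA = pi * 15.5^2 / 10000
   = 754.7676 cm^2 / 10000
   = 0.0755 m^2

0.0755


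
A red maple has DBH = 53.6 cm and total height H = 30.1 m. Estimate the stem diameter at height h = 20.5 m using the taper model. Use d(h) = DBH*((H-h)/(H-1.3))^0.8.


Taper: d(h) = DBH * ((H - h) / (H - 1.3))^0.8
Numerator = H - h = 30.1 - 20.5 = 9.6 m
Denominator = H - 1.3 = 30.1 - 1.3 = 28.8 m
Ratio = 9.6 / 28.8 = 0.33333
d = 53.6 * 0.33333^0.8 = 22.3 cm

22.3


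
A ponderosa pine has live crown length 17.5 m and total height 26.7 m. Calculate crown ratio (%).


Formula: Crown Ratio = (Crown Length / Total Height) * 100
CR = (17.5 m / 26.7 m) * 100
CR = 0.6554 * 100 = 65.5%

65.5


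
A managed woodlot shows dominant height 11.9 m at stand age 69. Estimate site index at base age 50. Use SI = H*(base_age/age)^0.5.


Formula: SI = H_dom * (base_age / age)^0.5
Age ratio = 50 / 69 = 0.72464
sqrt(age_ratio) = 0.85126
SI = 11.9 * 0.85126 = 10.1 m

10.1


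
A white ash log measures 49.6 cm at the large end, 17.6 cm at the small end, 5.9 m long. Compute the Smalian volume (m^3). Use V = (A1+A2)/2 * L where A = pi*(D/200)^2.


Smalian: V = (A1 + A2)/2 * L,  A = pi*(D/200)^2
A1 = pi*(49.6/200)^2 = 0.193221 m^2
A2 = pi*(17.6/200)^2 = 0.024328 m^2
V = (0.193221+0.024328)/2*5.9 = 0.6418 m^3

0.6418


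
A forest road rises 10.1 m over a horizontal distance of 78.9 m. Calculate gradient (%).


Formula: Gradient = rise / run * 100
Gradient = 10.1 / 78.9 * 100 = 12.8%

12.8


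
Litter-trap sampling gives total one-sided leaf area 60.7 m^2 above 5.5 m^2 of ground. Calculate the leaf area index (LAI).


Formula: LAI = total leaf area / ground area  (dimensionless)
LAI = 60.7 m^2 / 5.5 m^2
LAI = 11.04

11.04


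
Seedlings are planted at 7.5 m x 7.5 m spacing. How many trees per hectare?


Formula: TPH = 10000 m^2/ha / (spacing_x * spacing_y)
Area per tree = 7.5 m * 7.5 m = 56.25 m^2
TPH = 10000 / 56.25 = 178 trees/ha

178


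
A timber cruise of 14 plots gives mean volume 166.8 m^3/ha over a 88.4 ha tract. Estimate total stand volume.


Formula: Total Volume = Mean Volume per ha * Total Area
Total Volume = 166.8 m^3/ha * 88.4 ha
Total Volume = 14745 m^3

14745


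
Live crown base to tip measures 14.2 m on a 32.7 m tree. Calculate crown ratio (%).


Formula: Crown Ratio = (Crown Length / Total Height) * 100
CR = (14.2 m / 32.7 m) * 100
CR = 0.4343 * 100 = 43.4%

43.4


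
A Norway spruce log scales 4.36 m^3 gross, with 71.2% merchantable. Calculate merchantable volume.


Formula: MV = V_total * (merchantable_pct / 100)
Merchantable fraction = 71.2% / 100 = 0.712
MV = 4.36 m^3 * 0.712 = 3.104 m^3

3.104


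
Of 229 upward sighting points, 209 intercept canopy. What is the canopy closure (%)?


Formula: Canopy closure = covered points / total points * 100
Closure = 209 / 229 * 100
Closure = 0.9127 * 100 = 91.3%

91.3


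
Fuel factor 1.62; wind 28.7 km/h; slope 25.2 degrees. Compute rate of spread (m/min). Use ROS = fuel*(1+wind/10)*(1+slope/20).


Formula: ROS = fuel * (1 + wind/10) * (1 + slope/20)
Wind factor = 1 + 28.7/10 = 3.87
Slope factor = 1 + 25.2/20 = 2.26
ROS = 1.62 * 3.87 * 2.26 = 14.17 m/min

14.17


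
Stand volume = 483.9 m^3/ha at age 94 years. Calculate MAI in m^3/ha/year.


Formula: MAI = Total Volume / Stand Age
MAI = 483.9 m^3/ha / 94 years
MAI = 5.15 m^3/ha/year

5.15


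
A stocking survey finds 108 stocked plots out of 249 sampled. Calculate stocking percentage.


Formula: Stocking % = stocked plots / total plots * 100
Stocking = 108 / 249 * 100
Stocking = 0.4337 * 100 = 43.4%

43.4


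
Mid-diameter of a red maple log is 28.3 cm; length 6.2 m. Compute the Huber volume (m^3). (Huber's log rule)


Huber: V = Am * L,  Am = pi*(Dm/200)^2
Am = pi*(28.3/200)^2 = 0.062902 m^2
V = 0.062902*6.2 = 0.39 m^3

0.39


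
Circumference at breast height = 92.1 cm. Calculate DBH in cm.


Formula: DBH = C / pi
DBH = 92.1 / pi
pi = 3.14159...
DBH = 29.3 cm

29.3


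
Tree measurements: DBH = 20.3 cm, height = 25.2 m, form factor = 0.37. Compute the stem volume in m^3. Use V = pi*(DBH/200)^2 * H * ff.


Formula: V = pi * (DBH/200)^2 * H * ff
Radius = DBH/200 = 20.3/200 = 0.1015 m
Radius^2 = 0.1015^2 = 0.01030225 m^2
V = pi * 0.01030225 * 25.2 * 0.37
V = 0.302 m^3

0.302


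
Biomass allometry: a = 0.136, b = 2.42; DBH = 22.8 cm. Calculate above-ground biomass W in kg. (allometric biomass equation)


Formula: W = a * DBH^b  (allometric power law)
DBH^b = 22.8^2.42 = 1932.8686
W = 0.136 * 1932.8686 = 262.9 kg

262.9


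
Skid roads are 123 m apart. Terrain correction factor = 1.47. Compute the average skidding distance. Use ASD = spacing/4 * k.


Formula: ASD = (spacing / 4) * correction
Uncorrected distance = spacing / 4 = 123 / 4 = 30.75 m
ASD = 30.75 * 1.47 = 45 m

45


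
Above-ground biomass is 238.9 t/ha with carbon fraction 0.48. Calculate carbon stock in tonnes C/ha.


Formula: Carbon Stock = Biomass * Carbon Fraction
C = 238.9 t/ha * 0.48
C = 114.7 t C/ha

114.7


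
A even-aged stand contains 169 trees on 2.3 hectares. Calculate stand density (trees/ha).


Formula: Stand Density = N_trees / Area_ha
Density = 169 trees / 2.3 ha
Density = 73 trees/ha

73


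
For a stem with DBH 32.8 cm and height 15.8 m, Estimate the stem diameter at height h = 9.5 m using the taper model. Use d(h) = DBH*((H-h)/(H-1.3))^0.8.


Taper: d(h) = DBH * ((H - h) / (H - 1.3))^0.8
Numerator = H - h = 15.8 - 9.5 = 6.3 m
Denominator = H - 1.3 = 15.8 - 1.3 = 14.5 m
Ratio = 6.3 / 14.5 = 0.43448
d = 32.8 * 0.43448^0.8 = 16.8 cm

16.8


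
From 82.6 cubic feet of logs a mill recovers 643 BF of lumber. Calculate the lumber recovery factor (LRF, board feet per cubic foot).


Formula: LRF = Lumber Output (BF) / Log Input (ft^3)
LRF = 643 BF / 82.6 ft^3
LRF = 7.78 BF/ft^3

7.78


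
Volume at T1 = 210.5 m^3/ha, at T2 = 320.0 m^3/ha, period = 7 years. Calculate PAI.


Formula: PAI = (V_T2 - V_T1) / (T2 - T1)
Volume increment = 320.0 - 210.5 = 109.5 m^3/ha
PAI = 109.5 / 7 = 15.64 m^3/ha/year

15.64


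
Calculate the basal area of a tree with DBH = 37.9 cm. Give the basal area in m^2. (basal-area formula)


Formula: BA = pi * (DBH/2)^2 / 10000  (cm^2 to m^2)
Radius = DBH/2 = 37.9/2 = 18.95 cm
BA = pi * 18.95^2 / 10000
   = 1128.1538 cm^2 / 10000
   = 0.1128 m^2

0.1128


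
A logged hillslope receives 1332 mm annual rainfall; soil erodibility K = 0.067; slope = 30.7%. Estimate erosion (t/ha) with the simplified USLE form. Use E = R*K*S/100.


Formula: E = R * K * S / 100  (simplified USLE)
R * K = 1332 * 0.067 = 89.244
E = 89.244 * 30.7 / 100 = 27.4 t/ha

27.4


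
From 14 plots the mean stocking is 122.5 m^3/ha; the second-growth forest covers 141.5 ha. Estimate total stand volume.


Formula: Total Volume = Mean Volume per ha * Total Area
Total Volume = 122.5 m^3/ha * 141.5 ha
Total Volume = 17334 m^3

17334


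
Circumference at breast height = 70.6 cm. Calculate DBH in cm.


Formula: DBH = C / pi
DBH = 70.6 / pi
pi = 3.14159...
DBH = 22.5 cm

22.5


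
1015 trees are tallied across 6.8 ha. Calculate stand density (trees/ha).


Formula: Stand Density = N_trees / Area_ha
Density = 1015 trees / 6.8 ha
Density = 149 trees/ha

149


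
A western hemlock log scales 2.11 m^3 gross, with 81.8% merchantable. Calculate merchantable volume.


Formula: MV = V_total * (merchantable_pct / 100)
Merchantable fraction = 81.8% / 100 = 0.818
MV = 2.11 m^3 * 0.818 = 1.726 m^3

1.726


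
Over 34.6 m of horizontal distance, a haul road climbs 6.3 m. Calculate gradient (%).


Formula: Gradient = rise / run * 100
Gradient = 6.3 / 34.6 * 100 = 18.2%

18.2


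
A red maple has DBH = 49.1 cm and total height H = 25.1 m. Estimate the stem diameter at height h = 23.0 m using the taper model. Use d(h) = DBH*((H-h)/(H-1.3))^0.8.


Taper: d(h) = DBH * ((H - h) / (H - 1.3))^0.8
Numerator = H - h = 25.1 - 23.0 = 2.1 m
Denominator = H - 1.3 = 25.1 - 1.3 = 23.8 m
Ratio = 2.1 / 23.8 = 0.08824
d = 49.1 * 0.08824^0.8 = 7.0 cm

7.0


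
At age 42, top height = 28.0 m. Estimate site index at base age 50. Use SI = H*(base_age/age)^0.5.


Formula: SI = H_dom * (base_age / age)^0.5
Age ratio = 50 / 42 = 1.19048
sqrt(age_ratio) = 1.09109
SI = 28.0 * 1.09109 = 30.6 m

30.6


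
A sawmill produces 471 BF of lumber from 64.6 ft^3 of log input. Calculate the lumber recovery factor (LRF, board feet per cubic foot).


Formula: LRF = Lumber Output (BF) / Log Input (ft^3)
LRF = 471 BF / 64.6 ft^3
LRF = 7.29 BF/ft^3

7.29


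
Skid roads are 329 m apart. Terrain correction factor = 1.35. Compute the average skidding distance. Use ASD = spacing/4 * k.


Formula: ASD = (spacing / 4) * correction
Uncorrected distance = spacing / 4 = 329 / 4 = 82.25 m
ASD = 82.25 * 1.35 = 111 m

111


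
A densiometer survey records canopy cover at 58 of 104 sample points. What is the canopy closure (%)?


Formula: Canopy closure = covered points / total points * 100
Closure = 58 / 104 * 100
Closure = 0.5577 * 100 = 55.8%

55.8


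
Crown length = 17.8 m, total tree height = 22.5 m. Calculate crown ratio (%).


Formula: Crown Ratio = (Crown Length / Total Height) * 100
CR = (17.8 m / 22.5 m) * 100
CR = 0.7911 * 100 = 79.1%

79.1


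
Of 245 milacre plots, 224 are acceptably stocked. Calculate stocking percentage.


Formula: Stocking % = stocked plots / total plots * 100
Stocking = 224 / 245 * 100
Stocking = 0.9143 * 100 = 91.4%

91.4
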